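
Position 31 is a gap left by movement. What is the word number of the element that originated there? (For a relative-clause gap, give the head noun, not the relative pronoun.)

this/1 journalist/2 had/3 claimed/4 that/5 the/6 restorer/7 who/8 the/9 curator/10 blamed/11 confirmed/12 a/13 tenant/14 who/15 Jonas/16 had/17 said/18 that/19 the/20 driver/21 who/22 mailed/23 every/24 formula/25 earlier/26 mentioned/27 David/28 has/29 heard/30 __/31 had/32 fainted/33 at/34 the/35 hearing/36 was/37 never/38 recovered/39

The gap at 31 is the subject of "fainted", inside a relative clause.
The relative pronoun is "who" (word 15); it is bound by the head noun immediately before it.
Its filler is the head noun "tenant", at word 14.

14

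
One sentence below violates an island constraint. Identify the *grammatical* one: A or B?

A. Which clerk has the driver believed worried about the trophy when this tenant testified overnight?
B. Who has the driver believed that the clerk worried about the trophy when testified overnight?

A

In B, the wh-phrase is extracted from inside an adjunct island (introduced by "when"), which blocks movement.
In A, the extraction path crosses only that-complement boundaries, which are transparent.
So A is grammatical.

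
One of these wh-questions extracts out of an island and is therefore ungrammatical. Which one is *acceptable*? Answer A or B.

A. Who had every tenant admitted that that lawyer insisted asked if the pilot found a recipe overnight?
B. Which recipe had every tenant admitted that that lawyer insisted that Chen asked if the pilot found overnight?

In B, the wh-phrase is extracted from inside a wh-island (introduced by "if"), which blocks movement.
In A, the extraction path crosses only that-complement boundaries, which are transparent.
So A is grammatical.

A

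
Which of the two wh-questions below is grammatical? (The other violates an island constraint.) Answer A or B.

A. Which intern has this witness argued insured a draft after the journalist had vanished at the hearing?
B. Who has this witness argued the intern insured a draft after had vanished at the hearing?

In B, the wh-phrase is extracted from inside an adjunct island (introduced by "after"), which blocks movement.
In A, the extraction path crosses only that-complement boundaries, which are transparent.
So A is grammatical.

A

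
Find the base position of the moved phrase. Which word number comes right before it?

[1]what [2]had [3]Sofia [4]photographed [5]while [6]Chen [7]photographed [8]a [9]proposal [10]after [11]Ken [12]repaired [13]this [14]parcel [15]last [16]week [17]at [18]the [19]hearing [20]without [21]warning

4

The displaced element is "what" (word 1).
It functions as the direct object of "photographed", so the gap sits immediately after word 4 ("photographed").
Base order: Sofia had photographed what while Chen photographed a proposal after Ken repaired this parcel last week at the hearing without warning.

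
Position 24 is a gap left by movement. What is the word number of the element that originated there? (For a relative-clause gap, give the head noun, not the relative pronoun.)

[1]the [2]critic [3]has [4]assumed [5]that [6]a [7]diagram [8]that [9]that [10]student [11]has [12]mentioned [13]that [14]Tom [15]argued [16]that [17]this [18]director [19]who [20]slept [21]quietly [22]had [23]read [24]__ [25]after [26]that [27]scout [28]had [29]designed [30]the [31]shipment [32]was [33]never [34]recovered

The gap at 24 is the object of "read", inside a relative clause.
The relative pronoun is "that" (word 8); it is bound by the head noun immediately before it.
Its filler is the head noun "diagram", at word 7.

7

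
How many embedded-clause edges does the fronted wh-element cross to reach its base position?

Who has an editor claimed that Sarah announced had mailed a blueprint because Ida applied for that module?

"who" is extracted from the subject of "mailed".
Boundaries crossed, outermost first: [that], [Ø] — 2 in total.

2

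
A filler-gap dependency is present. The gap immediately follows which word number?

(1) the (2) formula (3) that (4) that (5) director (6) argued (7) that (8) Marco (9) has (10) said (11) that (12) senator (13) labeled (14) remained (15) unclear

13

The displaced element is "the formula" (word 2).
It is linked across 2 clause boundaries (that → Ø).
It functions as the direct object of "labeled", so the gap sits immediately after word 13 ("labeled").
Base order: That director argued that Marco has said that senator labeled the formula.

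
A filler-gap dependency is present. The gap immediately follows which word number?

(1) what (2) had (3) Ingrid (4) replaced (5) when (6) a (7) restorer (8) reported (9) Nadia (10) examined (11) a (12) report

The displaced element is "what" (word 1).
It functions as the direct object of "replaced", so the gap sits immediately after word 4 ("replaced").
Base order: Ingrid had replaced what when a restorer reported Nadia examined a report.

4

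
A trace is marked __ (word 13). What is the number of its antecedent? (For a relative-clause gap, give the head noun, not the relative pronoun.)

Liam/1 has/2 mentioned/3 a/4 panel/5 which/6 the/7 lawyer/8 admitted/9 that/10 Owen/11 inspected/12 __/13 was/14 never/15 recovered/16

The gap at 13 is the object of "inspected", inside a relative clause.
The relative pronoun is "which" (word 6); it is bound by the head noun immediately before it.
Its filler is the head noun "panel", at word 5.

5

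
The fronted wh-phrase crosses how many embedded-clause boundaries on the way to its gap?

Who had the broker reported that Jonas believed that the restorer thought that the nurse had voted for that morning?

"who" is extracted from the PP object of "voted".
Boundaries crossed, outermost first: [that], [that], [that] — 3 in total.

3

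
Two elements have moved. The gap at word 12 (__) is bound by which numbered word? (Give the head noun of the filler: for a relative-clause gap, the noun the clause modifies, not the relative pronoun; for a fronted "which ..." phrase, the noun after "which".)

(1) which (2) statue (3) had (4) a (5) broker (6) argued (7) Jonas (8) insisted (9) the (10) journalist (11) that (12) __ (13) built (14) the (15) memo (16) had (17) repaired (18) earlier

10

The marked gap is inside the relative clause, the subject of "built".
Its filler is the head noun "journalist" (via "that"), at word 10.
(The other dependency links word 2 to a gap after word 17.)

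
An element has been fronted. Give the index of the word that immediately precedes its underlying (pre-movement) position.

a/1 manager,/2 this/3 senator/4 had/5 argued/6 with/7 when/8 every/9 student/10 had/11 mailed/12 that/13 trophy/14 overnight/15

The displaced element is "a manager" (word 2).
It functions as the object of the preposition "with" of "argued", so the gap sits immediately after word 7 ("with").
Base order: This senator had argued with a manager when every student had mailed that trophy overnight.

7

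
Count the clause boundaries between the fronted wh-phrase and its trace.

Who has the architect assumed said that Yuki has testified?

"who" is extracted from the subject of "said".
Boundaries crossed, outermost first: [Ø] — 1 in total.

1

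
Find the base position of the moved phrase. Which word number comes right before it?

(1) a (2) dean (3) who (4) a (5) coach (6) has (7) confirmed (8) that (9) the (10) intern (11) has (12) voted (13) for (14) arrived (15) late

The displaced element is "a dean" (word 2).
It is linked across 1 clause boundary (that).
It functions as the object of the preposition "for" of "voted", so the gap sits immediately after word 13 ("for").
Base order: A coach has confirmed that the intern has voted for a dean.

13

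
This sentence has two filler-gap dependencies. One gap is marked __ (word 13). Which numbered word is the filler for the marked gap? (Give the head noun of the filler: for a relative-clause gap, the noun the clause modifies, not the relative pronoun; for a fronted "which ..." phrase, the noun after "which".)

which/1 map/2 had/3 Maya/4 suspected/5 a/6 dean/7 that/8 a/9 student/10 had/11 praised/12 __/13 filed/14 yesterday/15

7

The marked gap is inside the relative clause, the direct object of "praised".
Its filler is the head noun "dean" (via "that"), at word 7.
(The other dependency links word 2 to a gap after word 14.)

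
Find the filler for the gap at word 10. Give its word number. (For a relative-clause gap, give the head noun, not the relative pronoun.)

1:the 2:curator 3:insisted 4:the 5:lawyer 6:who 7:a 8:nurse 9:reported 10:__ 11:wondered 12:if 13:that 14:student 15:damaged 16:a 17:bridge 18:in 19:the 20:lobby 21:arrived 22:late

The gap at 10 is the subject of "wondered", inside a relative clause.
The relative pronoun is "who" (word 6); it is bound by the head noun immediately before it.
Its filler is the head noun "lawyer", at word 5.

5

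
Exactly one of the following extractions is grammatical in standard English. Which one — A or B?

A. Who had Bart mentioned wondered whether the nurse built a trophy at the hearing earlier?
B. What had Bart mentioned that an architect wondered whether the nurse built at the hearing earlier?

A

In B, the wh-phrase is extracted from inside a wh-island (introduced by "whether"), which blocks movement.
In A, the extraction path crosses only that-complement boundaries, which are transparent.
So A is grammatical.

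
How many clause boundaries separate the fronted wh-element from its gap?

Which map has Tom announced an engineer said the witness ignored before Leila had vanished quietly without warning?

2

"which map" is extracted from the object of "ignored".
Boundaries crossed, outermost first: [Ø], [Ø] — 2 in total.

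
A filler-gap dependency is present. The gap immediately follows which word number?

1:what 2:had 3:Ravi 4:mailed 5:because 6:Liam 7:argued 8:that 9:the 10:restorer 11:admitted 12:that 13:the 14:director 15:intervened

The displaced element is "what" (word 1).
It functions as the direct object of "mailed", so the gap sits immediately after word 4 ("mailed").
Base order: Ravi had mailed what because Liam argued that the restorer admitted that the director intervened.

4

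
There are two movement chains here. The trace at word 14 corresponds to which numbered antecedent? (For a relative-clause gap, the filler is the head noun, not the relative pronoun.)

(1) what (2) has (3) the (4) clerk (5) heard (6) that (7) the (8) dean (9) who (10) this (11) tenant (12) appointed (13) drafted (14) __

The marked gap is the direct object of "drafted".
Its filler is the fronted wh-phrase "what", at word 1.
(The other dependency links word 8 to a gap after word 12.)

1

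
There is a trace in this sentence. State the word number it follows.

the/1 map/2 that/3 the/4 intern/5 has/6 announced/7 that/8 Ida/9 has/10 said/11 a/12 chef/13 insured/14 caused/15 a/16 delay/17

The displaced element is "the map" (word 2).
It is linked across 2 clause boundaries (that → Ø).
It functions as the direct object of "insured", so the gap sits immediately after word 14 ("insured").
Base order: The intern has announced that Ida has said a chef insured the map.

14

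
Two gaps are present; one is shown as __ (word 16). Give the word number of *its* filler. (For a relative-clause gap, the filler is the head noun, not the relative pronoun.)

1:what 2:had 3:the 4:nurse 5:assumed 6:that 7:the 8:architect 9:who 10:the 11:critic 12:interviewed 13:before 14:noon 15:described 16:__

The marked gap is the direct object of "described".
Its filler is the fronted wh-phrase "what", at word 1.
(The other dependency links word 8 to a gap after word 12.)

1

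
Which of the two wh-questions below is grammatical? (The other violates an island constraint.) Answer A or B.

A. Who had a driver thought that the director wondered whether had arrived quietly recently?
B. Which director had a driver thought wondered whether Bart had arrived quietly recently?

B

In A, the wh-phrase is extracted from inside a wh-island (introduced by "whether"), which blocks movement.
In B, the extraction path crosses only that-complement boundaries, which are transparent.
So B is grammatical.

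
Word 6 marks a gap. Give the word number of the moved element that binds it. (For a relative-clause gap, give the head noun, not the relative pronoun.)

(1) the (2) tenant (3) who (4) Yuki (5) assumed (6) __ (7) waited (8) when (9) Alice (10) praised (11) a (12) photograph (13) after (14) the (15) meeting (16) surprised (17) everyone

2

The gap at 6 is the subject of "waited", inside a relative clause.
The relative pronoun is "who" (word 3); it is bound by the head noun immediately before it.
Its filler is the head noun "tenant", at word 2.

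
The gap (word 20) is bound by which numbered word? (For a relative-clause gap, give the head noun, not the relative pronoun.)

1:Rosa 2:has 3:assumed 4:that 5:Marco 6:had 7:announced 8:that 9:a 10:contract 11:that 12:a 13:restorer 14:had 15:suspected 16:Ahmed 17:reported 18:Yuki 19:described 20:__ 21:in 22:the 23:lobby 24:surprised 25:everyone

10

The gap at 20 is the object of "described", inside a relative clause.
The relative pronoun is "that" (word 11); it is bound by the head noun immediately before it.
Its filler is the head noun "contract", at word 10.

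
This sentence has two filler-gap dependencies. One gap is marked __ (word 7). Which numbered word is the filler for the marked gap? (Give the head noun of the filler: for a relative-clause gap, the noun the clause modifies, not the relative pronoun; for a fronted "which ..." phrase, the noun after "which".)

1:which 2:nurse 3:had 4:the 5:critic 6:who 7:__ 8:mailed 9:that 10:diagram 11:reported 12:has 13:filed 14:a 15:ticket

The marked gap is inside the relative clause, the subject of "mailed".
Its filler is the head noun "critic" (via "who"), at word 5.
(The other dependency links word 2 to a gap after word 11.)

5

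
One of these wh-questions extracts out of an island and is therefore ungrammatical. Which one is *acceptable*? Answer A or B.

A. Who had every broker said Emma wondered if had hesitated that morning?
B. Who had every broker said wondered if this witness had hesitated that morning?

In A, the wh-phrase is extracted from inside a wh-island (introduced by "if"), which blocks movement.
In B, the extraction path crosses only that-complement boundaries, which are transparent.
So B is grammatical.

B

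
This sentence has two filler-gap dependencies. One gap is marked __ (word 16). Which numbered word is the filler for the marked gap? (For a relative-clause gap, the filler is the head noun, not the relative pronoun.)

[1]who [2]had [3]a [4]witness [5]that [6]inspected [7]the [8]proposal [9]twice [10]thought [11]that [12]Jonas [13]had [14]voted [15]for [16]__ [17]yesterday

The marked gap is the object of the preposition "for" of "voted".
Its filler is the fronted wh-phrase "who", at word 1.
(The other dependency links word 4 to a gap after word 5.)

1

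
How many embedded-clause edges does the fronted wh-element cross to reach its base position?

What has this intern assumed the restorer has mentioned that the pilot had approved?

"what" is extracted from the object of "approved".
Boundaries crossed, outermost first: [Ø], [that] — 2 in total.

2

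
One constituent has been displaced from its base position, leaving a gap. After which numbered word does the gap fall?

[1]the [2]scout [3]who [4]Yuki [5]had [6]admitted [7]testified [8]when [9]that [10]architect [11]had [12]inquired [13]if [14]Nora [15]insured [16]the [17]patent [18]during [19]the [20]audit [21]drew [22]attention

6

The displaced element is "the scout" (word 2).
It is linked across 1 clause boundary (Ø).
It functions as the subject of "testified", so the gap sits immediately after word 6 ("admitted").
Base order: Yuki had admitted that the scout testified when that architect had inquired if Nora insured the patent during the audit.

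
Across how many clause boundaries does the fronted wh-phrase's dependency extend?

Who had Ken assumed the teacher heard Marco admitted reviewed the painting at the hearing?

"who" is extracted from the subject of "reviewed".
Boundaries crossed, outermost first: [Ø], [Ø], [Ø] — 3 in total.

3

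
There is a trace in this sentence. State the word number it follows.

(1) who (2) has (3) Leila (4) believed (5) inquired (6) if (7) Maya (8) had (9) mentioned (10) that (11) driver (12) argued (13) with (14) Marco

4

The displaced element is "who" (word 1).
It is linked across 1 clause boundary (Ø).
It functions as the subject of "inquired", so the gap sits immediately after word 4 ("believed").
Base order: Leila has believed that who inquired if Maya had mentioned that driver argued with Marco.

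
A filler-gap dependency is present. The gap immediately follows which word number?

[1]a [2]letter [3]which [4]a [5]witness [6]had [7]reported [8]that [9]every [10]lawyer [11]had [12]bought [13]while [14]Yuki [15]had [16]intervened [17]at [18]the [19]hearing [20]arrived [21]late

The displaced element is "a letter" (word 2).
It is linked across 1 clause boundary (that).
It functions as the direct object of "bought", so the gap sits immediately after word 12 ("bought").
Base order: A witness had reported that every lawyer had bought a letter while Yuki had intervened at the hearing.

12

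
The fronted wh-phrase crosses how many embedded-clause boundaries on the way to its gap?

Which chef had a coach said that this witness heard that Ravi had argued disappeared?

"which chef" is extracted from the subject of "disappeared".
Boundaries crossed, outermost first: [that], [that], [Ø] — 3 in total.

3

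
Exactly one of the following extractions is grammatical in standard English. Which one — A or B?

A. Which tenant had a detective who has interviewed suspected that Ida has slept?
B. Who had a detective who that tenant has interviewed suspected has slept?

B

In A, the wh-phrase is extracted from inside a complex-NP island (relative clause) (introduced by "who"), which blocks movement.
In B, the extraction path crosses only that-complement boundaries, which are transparent.
So B is grammatical.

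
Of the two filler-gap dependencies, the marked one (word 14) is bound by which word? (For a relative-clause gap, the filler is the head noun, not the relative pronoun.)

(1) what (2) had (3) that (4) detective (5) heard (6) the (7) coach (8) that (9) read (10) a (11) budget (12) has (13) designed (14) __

1

The marked gap is the direct object of "designed".
Its filler is the fronted wh-phrase "what", at word 1.
(The other dependency links word 7 to a gap after word 8.)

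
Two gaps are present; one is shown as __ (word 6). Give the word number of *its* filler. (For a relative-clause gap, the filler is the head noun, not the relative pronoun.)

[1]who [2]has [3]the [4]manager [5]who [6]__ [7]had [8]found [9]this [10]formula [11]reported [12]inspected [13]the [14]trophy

4

The marked gap is inside the relative clause, the subject of "found".
Its filler is the head noun "manager" (via "who"), at word 4.
(The other dependency links word 1 to a gap after word 11.)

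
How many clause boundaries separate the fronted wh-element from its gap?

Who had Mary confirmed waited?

"who" is extracted from the subject of "waited".
Boundaries crossed, outermost first: [Ø] — 1 in total.

1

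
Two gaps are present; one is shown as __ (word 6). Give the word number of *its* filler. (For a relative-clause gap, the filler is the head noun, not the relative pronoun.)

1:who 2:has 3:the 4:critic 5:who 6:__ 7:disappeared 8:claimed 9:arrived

The marked gap is inside the relative clause, the subject of "disappeared".
Its filler is the head noun "critic" (via "who"), at word 4.
(The other dependency links word 1 to a gap after word 8.)

4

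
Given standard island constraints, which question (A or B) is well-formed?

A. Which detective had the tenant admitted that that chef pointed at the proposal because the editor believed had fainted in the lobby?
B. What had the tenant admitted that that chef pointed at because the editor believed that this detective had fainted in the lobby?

In A, the wh-phrase is extracted from inside an adjunct island (introduced by "because"), which blocks movement.
In B, the extraction path crosses only that-complement boundaries, which are transparent.
So B is grammatical.

B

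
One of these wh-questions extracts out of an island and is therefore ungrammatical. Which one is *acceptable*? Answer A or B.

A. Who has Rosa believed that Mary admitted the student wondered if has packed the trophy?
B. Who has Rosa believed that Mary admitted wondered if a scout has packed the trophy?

B

In A, the wh-phrase is extracted from inside a wh-island (introduced by "if"), which blocks movement.
In B, the extraction path crosses only that-complement boundaries, which are transparent.
So B is grammatical.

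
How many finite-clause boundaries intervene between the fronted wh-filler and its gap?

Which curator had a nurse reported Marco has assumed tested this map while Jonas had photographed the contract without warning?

2

"which curator" is extracted from the subject of "tested".
Boundaries crossed, outermost first: [Ø], [Ø] — 2 in total.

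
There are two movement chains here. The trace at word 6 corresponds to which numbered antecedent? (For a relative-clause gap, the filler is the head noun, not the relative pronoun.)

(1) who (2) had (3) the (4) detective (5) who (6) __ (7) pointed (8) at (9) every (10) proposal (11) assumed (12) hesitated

4

The marked gap is inside the relative clause, the subject of "pointed".
Its filler is the head noun "detective" (via "who"), at word 4.
(The other dependency links word 1 to a gap after word 11.)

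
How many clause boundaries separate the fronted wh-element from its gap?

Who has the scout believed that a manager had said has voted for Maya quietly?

2

"who" is extracted from the subject of "voted".
Boundaries crossed, outermost first: [that], [Ø] — 2 in total.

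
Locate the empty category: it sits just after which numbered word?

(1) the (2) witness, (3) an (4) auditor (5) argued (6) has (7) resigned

5

The displaced element is "the witness" (word 2).
It is linked across 1 clause boundary (Ø).
It functions as the subject of "resigned", so the gap sits immediately after word 5 ("argued").
Base order: An auditor argued that the witness has resigned.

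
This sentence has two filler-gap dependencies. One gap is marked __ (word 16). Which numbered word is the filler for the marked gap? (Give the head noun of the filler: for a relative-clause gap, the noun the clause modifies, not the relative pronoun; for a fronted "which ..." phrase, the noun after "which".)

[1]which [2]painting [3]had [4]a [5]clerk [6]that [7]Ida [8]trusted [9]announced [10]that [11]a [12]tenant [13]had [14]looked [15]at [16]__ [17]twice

2

The marked gap is the object of the preposition "at" of "looked".
Its filler is the fronted wh-phrase "which painting", at word 2.
(The other dependency links word 5 to a gap after word 8.)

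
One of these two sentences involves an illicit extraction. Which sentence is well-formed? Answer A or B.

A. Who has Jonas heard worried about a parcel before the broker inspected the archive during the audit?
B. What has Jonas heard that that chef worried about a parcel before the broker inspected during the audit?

In B, the wh-phrase is extracted from inside an adjunct island (introduced by "before"), which blocks movement.
In A, the extraction path crosses only that-complement boundaries, which are transparent.
So A is grammatical.

A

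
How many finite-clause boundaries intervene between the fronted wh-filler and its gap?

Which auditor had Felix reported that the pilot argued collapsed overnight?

"which auditor" is extracted from the subject of "collapsed".
Boundaries crossed, outermost first: [that], [Ø] — 2 in total.

2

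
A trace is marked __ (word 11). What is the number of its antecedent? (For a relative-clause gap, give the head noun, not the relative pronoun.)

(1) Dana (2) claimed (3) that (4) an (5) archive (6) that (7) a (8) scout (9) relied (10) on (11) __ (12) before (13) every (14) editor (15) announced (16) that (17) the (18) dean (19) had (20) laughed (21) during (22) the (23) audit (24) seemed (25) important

5

The gap at 11 is the prepositional object of "relied", inside a relative clause.
The relative pronoun is "that" (word 6); it is bound by the head noun immediately before it.
Its filler is the head noun "archive", at word 5.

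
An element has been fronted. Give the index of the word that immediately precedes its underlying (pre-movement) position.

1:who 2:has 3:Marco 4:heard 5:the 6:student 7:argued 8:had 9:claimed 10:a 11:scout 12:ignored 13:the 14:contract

7

The displaced element is "who" (word 1).
It is linked across 2 clause boundaries (Ø → Ø).
It functions as the subject of "claimed", so the gap sits immediately after word 7 ("argued").
Base order: Marco has heard the student argued who had claimed a scout ignored the contract.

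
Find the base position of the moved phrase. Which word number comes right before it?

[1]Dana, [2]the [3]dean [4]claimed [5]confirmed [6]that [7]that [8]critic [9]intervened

The displaced element is "Dana" (word 1).
It is linked across 1 clause boundary (Ø).
It functions as the subject of "confirmed", so the gap sits immediately after word 4 ("claimed").
Base order: The dean claimed that Dana confirmed that that critic intervened.

4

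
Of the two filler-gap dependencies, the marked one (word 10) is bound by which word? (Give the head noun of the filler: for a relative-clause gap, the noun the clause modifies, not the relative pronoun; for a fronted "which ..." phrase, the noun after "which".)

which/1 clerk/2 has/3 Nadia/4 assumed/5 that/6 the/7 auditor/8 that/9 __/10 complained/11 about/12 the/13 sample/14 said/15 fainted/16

8

The marked gap is inside the relative clause, the subject of "complained".
Its filler is the head noun "auditor" (via "that"), at word 8.
(The other dependency links word 2 to a gap after word 15.)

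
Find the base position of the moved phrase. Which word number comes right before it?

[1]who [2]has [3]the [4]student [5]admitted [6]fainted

5

The displaced element is "who" (word 1).
It is linked across 1 clause boundary (Ø).
It functions as the subject of "fainted", so the gap sits immediately after word 5 ("admitted").
Base order: The student has admitted who fainted.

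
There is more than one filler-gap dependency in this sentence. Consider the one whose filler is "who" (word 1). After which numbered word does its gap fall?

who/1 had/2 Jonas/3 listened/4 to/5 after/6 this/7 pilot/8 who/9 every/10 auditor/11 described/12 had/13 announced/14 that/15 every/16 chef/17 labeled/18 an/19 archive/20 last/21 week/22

The displaced element is "who" (word 1).
It functions as the object of the preposition "to" of "listened", so the gap sits immediately after word 5 ("to").
Base order: Jonas had listened to who after this pilot who every auditor described had announced that every chef labeled an archive last week.

5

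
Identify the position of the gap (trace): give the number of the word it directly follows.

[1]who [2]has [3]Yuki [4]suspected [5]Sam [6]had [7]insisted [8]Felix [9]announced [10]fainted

9

The displaced element is "who" (word 1).
It is linked across 3 clause boundaries (Ø → Ø → Ø).
It functions as the subject of "fainted", so the gap sits immediately after word 9 ("announced").
Base order: Yuki has suspected Sam had insisted Felix announced that who fainted.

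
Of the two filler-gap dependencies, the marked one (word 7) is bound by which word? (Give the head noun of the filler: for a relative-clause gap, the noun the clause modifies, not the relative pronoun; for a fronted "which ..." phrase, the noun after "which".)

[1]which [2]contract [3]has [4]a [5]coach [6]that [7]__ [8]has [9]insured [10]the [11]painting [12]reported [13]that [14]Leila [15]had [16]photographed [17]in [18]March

The marked gap is inside the relative clause, the subject of "insured".
Its filler is the head noun "coach" (via "that"), at word 5.
(The other dependency links word 2 to a gap after word 16.)

5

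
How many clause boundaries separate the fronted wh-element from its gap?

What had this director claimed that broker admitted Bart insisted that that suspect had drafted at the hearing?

"what" is extracted from the object of "drafted".
Boundaries crossed, outermost first: [Ø], [Ø], [that] — 3 in total.

3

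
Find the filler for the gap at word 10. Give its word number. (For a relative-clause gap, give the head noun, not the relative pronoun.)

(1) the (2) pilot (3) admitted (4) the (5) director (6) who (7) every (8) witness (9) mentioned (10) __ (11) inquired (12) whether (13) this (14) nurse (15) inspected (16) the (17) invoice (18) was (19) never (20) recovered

The gap at 10 is the subject of "inquired", inside a relative clause.
The relative pronoun is "who" (word 6); it is bound by the head noun immediately before it.
Its filler is the head noun "director", at word 5.

5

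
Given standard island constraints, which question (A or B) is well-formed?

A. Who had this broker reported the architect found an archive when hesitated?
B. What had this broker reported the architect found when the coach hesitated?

In A, the wh-phrase is extracted from inside an adjunct island (introduced by "when"), which blocks movement.
In B, the extraction path crosses only that-complement boundaries, which are transparent.
So B is grammatical.

B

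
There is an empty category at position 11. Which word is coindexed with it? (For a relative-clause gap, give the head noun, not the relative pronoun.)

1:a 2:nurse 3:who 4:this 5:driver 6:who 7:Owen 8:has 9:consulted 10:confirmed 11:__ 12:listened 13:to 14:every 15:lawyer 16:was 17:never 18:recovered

2

The gap at 11 is the subject of "listened", inside a relative clause.
The relative pronoun is "who" (word 3); it is bound by the head noun immediately before it.
Its filler is the head noun "nurse", at word 2.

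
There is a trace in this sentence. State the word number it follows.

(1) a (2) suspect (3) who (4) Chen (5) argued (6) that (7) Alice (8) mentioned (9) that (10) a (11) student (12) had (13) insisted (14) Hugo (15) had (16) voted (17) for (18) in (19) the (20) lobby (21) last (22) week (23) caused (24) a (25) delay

17

The displaced element is "a suspect" (word 2).
It is linked across 3 clause boundaries (that → that → Ø).
It functions as the object of the preposition "for" of "voted", so the gap sits immediately after word 17 ("for").
Base order: Chen argued that Alice mentioned that a student had insisted Hugo had voted for a suspect in the lobby last week.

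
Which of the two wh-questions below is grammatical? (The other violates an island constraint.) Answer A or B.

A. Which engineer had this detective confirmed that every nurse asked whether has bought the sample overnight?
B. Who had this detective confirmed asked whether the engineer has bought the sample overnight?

In A, the wh-phrase is extracted from inside a wh-island (introduced by "whether"), which blocks movement.
In B, the extraction path crosses only that-complement boundaries, which are transparent.
So B is grammatical.

B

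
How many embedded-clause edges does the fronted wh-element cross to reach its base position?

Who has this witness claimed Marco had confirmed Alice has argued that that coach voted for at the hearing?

3

"who" is extracted from the PP object of "voted".
Boundaries crossed, outermost first: [Ø], [Ø], [that] — 3 in total.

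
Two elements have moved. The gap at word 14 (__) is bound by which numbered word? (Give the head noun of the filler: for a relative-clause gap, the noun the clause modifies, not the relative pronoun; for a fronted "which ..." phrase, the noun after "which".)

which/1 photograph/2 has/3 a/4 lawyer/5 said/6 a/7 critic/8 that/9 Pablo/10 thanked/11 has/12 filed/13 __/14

2

The marked gap is the direct object of "filed".
Its filler is the fronted wh-phrase "which photograph", at word 2.
(The other dependency links word 8 to a gap after word 11.)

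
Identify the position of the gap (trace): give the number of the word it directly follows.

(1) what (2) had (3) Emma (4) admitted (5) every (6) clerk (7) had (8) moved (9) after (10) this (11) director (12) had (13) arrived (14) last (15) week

8

The displaced element is "what" (word 1).
It is linked across 1 clause boundary (Ø).
It functions as the direct object of "moved", so the gap sits immediately after word 8 ("moved").
Base order: Emma had admitted every clerk had moved what after this director had arrived last week.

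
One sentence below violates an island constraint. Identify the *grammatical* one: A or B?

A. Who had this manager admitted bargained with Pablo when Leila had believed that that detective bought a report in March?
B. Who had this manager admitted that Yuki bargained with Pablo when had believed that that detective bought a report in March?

In B, the wh-phrase is extracted from inside an adjunct island (introduced by "when"), which blocks movement.
In A, the extraction path crosses only that-complement boundaries, which are transparent.
So A is grammatical.

A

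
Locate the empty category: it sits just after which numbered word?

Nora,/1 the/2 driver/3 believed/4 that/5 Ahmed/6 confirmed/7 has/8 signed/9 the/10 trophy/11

The displaced element is "Nora" (word 1).
It is linked across 2 clause boundaries (that → Ø).
It functions as the subject of "signed", so the gap sits immediately after word 7 ("confirmed").
Base order: The driver believed that Ahmed confirmed that Nora has signed the trophy.

7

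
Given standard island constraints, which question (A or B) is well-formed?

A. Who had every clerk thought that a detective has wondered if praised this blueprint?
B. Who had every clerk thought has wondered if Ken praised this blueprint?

In A, the wh-phrase is extracted from inside a wh-island (introduced by "if"), which blocks movement.
In B, the extraction path crosses only that-complement boundaries, which are transparent.
So B is grammatical.

B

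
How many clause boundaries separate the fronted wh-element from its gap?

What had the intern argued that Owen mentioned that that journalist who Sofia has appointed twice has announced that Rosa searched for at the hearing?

"what" is extracted from the PP object of "searched".
Boundaries crossed, outermost first: [that], [that], [that] — 3 in total.

3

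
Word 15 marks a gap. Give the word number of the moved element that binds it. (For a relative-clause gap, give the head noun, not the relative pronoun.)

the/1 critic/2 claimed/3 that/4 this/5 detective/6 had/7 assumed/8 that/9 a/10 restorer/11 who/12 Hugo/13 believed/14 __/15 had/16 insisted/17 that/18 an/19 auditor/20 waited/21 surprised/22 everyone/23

The gap at 15 is the subject of "insisted", inside a relative clause.
The relative pronoun is "who" (word 12); it is bound by the head noun immediately before it.
Its filler is the head noun "restorer", at word 11.

11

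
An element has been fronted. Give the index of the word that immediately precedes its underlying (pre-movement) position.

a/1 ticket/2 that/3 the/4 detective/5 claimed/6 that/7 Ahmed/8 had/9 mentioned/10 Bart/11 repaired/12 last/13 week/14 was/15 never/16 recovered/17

The displaced element is "a ticket" (word 2).
It is linked across 2 clause boundaries (that → Ø).
It functions as the direct object of "repaired", so the gap sits immediately after word 12 ("repaired").
Base order: The detective claimed that Ahmed had mentioned Bart repaired a ticket last week.

12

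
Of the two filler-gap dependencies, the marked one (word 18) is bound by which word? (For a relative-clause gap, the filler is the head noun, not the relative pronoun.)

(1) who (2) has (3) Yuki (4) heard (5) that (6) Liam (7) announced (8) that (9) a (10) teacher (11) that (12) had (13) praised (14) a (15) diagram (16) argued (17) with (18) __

1

The marked gap is the object of the preposition "with" of "argued".
Its filler is the fronted wh-phrase "who", at word 1.
(The other dependency links word 10 to a gap after word 11.)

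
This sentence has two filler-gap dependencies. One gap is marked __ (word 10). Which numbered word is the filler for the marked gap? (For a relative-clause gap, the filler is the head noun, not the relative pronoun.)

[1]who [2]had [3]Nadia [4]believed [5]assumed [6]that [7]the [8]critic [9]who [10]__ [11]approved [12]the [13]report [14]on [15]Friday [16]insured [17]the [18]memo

The marked gap is inside the relative clause, the subject of "approved".
Its filler is the head noun "critic" (via "who"), at word 8.
(The other dependency links word 1 to a gap after word 4.)

8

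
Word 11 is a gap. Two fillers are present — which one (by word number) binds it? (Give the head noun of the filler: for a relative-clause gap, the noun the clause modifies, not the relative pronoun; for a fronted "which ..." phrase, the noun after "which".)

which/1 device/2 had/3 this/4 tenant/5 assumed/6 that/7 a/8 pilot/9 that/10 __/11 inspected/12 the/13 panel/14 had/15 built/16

The marked gap is inside the relative clause, the subject of "inspected".
Its filler is the head noun "pilot" (via "that"), at word 9.
(The other dependency links word 2 to a gap after word 16.)

9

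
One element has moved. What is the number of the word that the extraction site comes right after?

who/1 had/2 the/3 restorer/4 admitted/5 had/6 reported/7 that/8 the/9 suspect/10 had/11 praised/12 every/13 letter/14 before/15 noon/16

The displaced element is "who" (word 1).
It is linked across 1 clause boundary (Ø).
It functions as the subject of "reported", so the gap sits immediately after word 5 ("admitted").
Base order: The restorer had admitted that who had reported that the suspect had praised every letter before noon.

5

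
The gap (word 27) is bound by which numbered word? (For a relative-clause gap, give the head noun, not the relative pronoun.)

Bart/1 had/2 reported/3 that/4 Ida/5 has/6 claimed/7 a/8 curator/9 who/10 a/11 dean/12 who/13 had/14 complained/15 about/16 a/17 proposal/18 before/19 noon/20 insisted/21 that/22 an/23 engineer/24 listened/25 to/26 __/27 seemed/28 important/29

9

The gap at 27 is the prepositional object of "listened", inside a relative clause.
The relative pronoun is "who" (word 10); it is bound by the head noun immediately before it.
Its filler is the head noun "curator", at word 9.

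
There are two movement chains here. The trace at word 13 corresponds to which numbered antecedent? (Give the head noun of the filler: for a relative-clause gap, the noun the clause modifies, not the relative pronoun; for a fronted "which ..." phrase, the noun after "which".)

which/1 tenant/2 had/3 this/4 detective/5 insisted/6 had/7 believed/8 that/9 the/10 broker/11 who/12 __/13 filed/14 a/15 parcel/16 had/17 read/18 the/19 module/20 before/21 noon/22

11

The marked gap is inside the relative clause, the subject of "filed".
Its filler is the head noun "broker" (via "who"), at word 11.
(The other dependency links word 2 to a gap after word 6.)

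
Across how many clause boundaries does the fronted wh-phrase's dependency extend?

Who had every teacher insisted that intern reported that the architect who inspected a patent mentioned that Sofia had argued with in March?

"who" is extracted from the PP object of "argued".
Boundaries crossed, outermost first: [Ø], [that], [that] — 3 in total.

3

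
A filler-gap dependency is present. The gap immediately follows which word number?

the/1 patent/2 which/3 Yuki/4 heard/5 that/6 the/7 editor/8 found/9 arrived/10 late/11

9

The displaced element is "the patent" (word 2).
It is linked across 1 clause boundary (that).
It functions as the direct object of "found", so the gap sits immediately after word 9 ("found").
Base order: Yuki heard that the editor found the patent.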